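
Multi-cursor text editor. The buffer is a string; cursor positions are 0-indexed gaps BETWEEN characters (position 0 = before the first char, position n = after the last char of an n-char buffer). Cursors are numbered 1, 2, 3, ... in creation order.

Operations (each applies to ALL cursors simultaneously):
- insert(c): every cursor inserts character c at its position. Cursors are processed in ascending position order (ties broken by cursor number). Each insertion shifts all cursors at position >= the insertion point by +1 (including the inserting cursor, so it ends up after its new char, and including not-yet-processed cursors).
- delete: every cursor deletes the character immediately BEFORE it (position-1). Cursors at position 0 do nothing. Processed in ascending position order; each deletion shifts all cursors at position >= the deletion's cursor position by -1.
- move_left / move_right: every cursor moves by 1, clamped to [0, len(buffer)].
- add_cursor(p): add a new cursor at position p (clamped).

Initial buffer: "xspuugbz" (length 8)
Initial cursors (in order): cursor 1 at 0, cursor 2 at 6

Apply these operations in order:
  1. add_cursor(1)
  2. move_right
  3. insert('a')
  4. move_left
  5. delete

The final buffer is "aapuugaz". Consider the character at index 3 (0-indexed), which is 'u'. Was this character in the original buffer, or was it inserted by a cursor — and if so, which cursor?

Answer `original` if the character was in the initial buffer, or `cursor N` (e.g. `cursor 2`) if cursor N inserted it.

After op 1 (add_cursor(1)): buffer="xspuugbz" (len 8), cursors c1@0 c3@1 c2@6, authorship ........
After op 2 (move_right): buffer="xspuugbz" (len 8), cursors c1@1 c3@2 c2@7, authorship ........
After op 3 (insert('a')): buffer="xasapuugbaz" (len 11), cursors c1@2 c3@4 c2@10, authorship .1.3.....2.
After op 4 (move_left): buffer="xasapuugbaz" (len 11), cursors c1@1 c3@3 c2@9, authorship .1.3.....2.
After op 5 (delete): buffer="aapuugaz" (len 8), cursors c1@0 c3@1 c2@6, authorship 13....2.
Authorship (.=original, N=cursor N): 1 3 . . . . 2 .
Index 3: author = original

Answer: original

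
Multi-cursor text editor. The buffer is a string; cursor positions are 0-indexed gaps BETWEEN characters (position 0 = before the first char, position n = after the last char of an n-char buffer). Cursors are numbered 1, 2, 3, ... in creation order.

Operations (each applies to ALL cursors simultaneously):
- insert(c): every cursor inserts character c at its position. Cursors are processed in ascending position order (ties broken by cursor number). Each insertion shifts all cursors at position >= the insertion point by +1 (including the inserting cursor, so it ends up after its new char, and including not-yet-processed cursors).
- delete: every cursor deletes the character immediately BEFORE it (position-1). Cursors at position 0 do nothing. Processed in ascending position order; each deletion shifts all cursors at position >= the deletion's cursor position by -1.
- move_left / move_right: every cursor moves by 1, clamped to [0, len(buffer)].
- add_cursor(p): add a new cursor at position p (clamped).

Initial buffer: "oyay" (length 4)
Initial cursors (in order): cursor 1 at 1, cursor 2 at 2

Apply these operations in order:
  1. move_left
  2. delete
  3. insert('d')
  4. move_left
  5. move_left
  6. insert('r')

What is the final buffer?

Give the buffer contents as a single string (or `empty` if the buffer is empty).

Answer: rrddyay

Derivation:
After op 1 (move_left): buffer="oyay" (len 4), cursors c1@0 c2@1, authorship ....
After op 2 (delete): buffer="yay" (len 3), cursors c1@0 c2@0, authorship ...
After op 3 (insert('d')): buffer="ddyay" (len 5), cursors c1@2 c2@2, authorship 12...
After op 4 (move_left): buffer="ddyay" (len 5), cursors c1@1 c2@1, authorship 12...
After op 5 (move_left): buffer="ddyay" (len 5), cursors c1@0 c2@0, authorship 12...
After op 6 (insert('r')): buffer="rrddyay" (len 7), cursors c1@2 c2@2, authorship 1212...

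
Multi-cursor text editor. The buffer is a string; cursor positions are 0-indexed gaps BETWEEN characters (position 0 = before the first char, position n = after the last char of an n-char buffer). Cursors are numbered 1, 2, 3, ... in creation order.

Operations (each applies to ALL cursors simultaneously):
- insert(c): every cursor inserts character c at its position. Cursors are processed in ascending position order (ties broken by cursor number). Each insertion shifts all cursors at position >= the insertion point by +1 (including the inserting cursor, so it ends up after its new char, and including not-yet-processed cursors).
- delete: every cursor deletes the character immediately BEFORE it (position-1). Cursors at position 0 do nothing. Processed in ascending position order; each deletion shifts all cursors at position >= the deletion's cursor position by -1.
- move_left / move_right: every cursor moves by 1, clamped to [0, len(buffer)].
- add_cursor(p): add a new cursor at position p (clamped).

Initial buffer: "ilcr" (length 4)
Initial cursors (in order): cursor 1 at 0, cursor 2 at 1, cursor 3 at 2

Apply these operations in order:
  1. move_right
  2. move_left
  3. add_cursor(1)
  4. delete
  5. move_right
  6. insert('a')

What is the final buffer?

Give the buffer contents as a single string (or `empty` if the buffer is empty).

Answer: caaaar

Derivation:
After op 1 (move_right): buffer="ilcr" (len 4), cursors c1@1 c2@2 c3@3, authorship ....
After op 2 (move_left): buffer="ilcr" (len 4), cursors c1@0 c2@1 c3@2, authorship ....
After op 3 (add_cursor(1)): buffer="ilcr" (len 4), cursors c1@0 c2@1 c4@1 c3@2, authorship ....
After op 4 (delete): buffer="cr" (len 2), cursors c1@0 c2@0 c3@0 c4@0, authorship ..
After op 5 (move_right): buffer="cr" (len 2), cursors c1@1 c2@1 c3@1 c4@1, authorship ..
After op 6 (insert('a')): buffer="caaaar" (len 6), cursors c1@5 c2@5 c3@5 c4@5, authorship .1234.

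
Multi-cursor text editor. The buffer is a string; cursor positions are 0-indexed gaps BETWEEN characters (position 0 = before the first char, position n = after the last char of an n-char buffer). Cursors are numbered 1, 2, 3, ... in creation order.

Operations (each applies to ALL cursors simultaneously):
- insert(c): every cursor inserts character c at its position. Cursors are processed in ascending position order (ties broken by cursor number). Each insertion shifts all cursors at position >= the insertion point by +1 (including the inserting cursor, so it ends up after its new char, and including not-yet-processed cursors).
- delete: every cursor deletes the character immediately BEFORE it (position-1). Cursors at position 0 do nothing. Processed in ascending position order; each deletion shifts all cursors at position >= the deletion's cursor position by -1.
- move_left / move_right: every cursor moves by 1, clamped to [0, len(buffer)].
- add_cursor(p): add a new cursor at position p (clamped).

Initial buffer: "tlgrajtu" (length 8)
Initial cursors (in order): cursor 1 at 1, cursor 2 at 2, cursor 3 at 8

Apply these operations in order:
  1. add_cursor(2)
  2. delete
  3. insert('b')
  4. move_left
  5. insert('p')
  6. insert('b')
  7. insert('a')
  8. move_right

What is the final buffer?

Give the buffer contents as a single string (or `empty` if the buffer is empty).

Answer: bbpppbbbaaabgrajtpbab

Derivation:
After op 1 (add_cursor(2)): buffer="tlgrajtu" (len 8), cursors c1@1 c2@2 c4@2 c3@8, authorship ........
After op 2 (delete): buffer="grajt" (len 5), cursors c1@0 c2@0 c4@0 c3@5, authorship .....
After op 3 (insert('b')): buffer="bbbgrajtb" (len 9), cursors c1@3 c2@3 c4@3 c3@9, authorship 124.....3
After op 4 (move_left): buffer="bbbgrajtb" (len 9), cursors c1@2 c2@2 c4@2 c3@8, authorship 124.....3
After op 5 (insert('p')): buffer="bbpppbgrajtpb" (len 13), cursors c1@5 c2@5 c4@5 c3@12, authorship 121244.....33
After op 6 (insert('b')): buffer="bbpppbbbbgrajtpbb" (len 17), cursors c1@8 c2@8 c4@8 c3@16, authorship 121241244.....333
After op 7 (insert('a')): buffer="bbpppbbbaaabgrajtpbab" (len 21), cursors c1@11 c2@11 c4@11 c3@20, authorship 121241241244.....3333
After op 8 (move_right): buffer="bbpppbbbaaabgrajtpbab" (len 21), cursors c1@12 c2@12 c4@12 c3@21, authorship 121241241244.....3333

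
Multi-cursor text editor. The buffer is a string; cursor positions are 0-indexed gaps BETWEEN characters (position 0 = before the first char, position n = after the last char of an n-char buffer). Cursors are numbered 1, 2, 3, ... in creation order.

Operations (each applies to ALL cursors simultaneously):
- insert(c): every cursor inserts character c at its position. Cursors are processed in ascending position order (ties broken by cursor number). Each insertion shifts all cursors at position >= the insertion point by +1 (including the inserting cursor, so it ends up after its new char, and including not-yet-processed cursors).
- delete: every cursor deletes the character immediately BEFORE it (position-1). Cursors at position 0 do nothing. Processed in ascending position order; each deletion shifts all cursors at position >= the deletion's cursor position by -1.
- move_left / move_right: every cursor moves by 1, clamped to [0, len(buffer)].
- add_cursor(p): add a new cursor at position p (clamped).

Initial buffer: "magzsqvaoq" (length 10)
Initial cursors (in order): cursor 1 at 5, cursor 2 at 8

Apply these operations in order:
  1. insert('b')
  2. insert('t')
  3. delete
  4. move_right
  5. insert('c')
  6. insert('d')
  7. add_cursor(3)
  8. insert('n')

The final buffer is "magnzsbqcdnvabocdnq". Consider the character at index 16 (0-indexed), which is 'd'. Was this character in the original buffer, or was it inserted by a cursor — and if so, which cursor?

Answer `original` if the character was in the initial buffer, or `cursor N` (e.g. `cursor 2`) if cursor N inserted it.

After op 1 (insert('b')): buffer="magzsbqvaboq" (len 12), cursors c1@6 c2@10, authorship .....1...2..
After op 2 (insert('t')): buffer="magzsbtqvabtoq" (len 14), cursors c1@7 c2@12, authorship .....11...22..
After op 3 (delete): buffer="magzsbqvaboq" (len 12), cursors c1@6 c2@10, authorship .....1...2..
After op 4 (move_right): buffer="magzsbqvaboq" (len 12), cursors c1@7 c2@11, authorship .....1...2..
After op 5 (insert('c')): buffer="magzsbqcvabocq" (len 14), cursors c1@8 c2@13, authorship .....1.1..2.2.
After op 6 (insert('d')): buffer="magzsbqcdvabocdq" (len 16), cursors c1@9 c2@15, authorship .....1.11..2.22.
After op 7 (add_cursor(3)): buffer="magzsbqcdvabocdq" (len 16), cursors c3@3 c1@9 c2@15, authorship .....1.11..2.22.
After op 8 (insert('n')): buffer="magnzsbqcdnvabocdnq" (len 19), cursors c3@4 c1@11 c2@18, authorship ...3..1.111..2.222.
Authorship (.=original, N=cursor N): . . . 3 . . 1 . 1 1 1 . . 2 . 2 2 2 .
Index 16: author = 2

Answer: cursor 2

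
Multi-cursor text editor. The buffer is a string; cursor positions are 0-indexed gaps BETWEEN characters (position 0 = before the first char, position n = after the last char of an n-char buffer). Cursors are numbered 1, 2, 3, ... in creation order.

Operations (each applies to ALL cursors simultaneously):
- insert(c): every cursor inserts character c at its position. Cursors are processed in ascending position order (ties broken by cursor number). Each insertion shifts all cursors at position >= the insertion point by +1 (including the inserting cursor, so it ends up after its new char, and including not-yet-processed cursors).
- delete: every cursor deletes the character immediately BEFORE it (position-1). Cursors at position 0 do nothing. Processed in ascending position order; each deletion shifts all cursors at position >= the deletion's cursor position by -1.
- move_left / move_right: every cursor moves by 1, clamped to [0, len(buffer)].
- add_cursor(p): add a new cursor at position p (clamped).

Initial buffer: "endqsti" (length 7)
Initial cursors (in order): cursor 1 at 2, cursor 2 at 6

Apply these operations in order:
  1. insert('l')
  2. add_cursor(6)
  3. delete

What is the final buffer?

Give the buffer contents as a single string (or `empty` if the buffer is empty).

Answer: endqti

Derivation:
After op 1 (insert('l')): buffer="enldqstli" (len 9), cursors c1@3 c2@8, authorship ..1....2.
After op 2 (add_cursor(6)): buffer="enldqstli" (len 9), cursors c1@3 c3@6 c2@8, authorship ..1....2.
After op 3 (delete): buffer="endqti" (len 6), cursors c1@2 c3@4 c2@5, authorship ......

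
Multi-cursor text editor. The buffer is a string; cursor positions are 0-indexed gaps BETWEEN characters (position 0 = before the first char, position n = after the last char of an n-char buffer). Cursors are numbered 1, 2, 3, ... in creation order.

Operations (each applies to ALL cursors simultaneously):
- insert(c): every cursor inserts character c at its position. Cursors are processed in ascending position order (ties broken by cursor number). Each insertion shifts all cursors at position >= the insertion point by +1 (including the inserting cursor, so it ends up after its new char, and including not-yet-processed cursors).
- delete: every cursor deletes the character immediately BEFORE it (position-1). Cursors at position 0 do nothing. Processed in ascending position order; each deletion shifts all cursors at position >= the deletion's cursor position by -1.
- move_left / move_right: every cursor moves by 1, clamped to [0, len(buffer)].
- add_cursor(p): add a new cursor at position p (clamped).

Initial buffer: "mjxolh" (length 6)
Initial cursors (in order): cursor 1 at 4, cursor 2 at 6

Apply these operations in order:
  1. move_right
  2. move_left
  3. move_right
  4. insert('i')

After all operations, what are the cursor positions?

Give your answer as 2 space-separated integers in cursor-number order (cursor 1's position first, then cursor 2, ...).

After op 1 (move_right): buffer="mjxolh" (len 6), cursors c1@5 c2@6, authorship ......
After op 2 (move_left): buffer="mjxolh" (len 6), cursors c1@4 c2@5, authorship ......
After op 3 (move_right): buffer="mjxolh" (len 6), cursors c1@5 c2@6, authorship ......
After op 4 (insert('i')): buffer="mjxolihi" (len 8), cursors c1@6 c2@8, authorship .....1.2

Answer: 6 8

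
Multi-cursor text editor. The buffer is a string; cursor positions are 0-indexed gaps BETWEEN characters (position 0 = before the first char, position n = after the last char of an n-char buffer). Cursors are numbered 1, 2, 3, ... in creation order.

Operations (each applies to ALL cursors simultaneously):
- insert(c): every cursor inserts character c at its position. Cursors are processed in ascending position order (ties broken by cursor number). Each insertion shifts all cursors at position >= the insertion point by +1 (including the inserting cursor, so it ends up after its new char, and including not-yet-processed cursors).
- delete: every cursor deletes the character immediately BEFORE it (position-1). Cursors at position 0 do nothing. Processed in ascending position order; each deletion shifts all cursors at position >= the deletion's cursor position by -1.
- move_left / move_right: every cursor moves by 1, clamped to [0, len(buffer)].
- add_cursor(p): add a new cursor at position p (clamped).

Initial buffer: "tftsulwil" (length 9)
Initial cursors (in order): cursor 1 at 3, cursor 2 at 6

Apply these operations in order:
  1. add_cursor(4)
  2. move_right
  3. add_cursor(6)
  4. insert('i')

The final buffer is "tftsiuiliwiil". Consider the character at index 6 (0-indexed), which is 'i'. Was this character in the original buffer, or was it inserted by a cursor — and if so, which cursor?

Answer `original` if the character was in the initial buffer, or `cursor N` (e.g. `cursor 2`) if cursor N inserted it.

Answer: cursor 3

Derivation:
After op 1 (add_cursor(4)): buffer="tftsulwil" (len 9), cursors c1@3 c3@4 c2@6, authorship .........
After op 2 (move_right): buffer="tftsulwil" (len 9), cursors c1@4 c3@5 c2@7, authorship .........
After op 3 (add_cursor(6)): buffer="tftsulwil" (len 9), cursors c1@4 c3@5 c4@6 c2@7, authorship .........
After op 4 (insert('i')): buffer="tftsiuiliwiil" (len 13), cursors c1@5 c3@7 c4@9 c2@11, authorship ....1.3.4.2..
Authorship (.=original, N=cursor N): . . . . 1 . 3 . 4 . 2 . .
Index 6: author = 3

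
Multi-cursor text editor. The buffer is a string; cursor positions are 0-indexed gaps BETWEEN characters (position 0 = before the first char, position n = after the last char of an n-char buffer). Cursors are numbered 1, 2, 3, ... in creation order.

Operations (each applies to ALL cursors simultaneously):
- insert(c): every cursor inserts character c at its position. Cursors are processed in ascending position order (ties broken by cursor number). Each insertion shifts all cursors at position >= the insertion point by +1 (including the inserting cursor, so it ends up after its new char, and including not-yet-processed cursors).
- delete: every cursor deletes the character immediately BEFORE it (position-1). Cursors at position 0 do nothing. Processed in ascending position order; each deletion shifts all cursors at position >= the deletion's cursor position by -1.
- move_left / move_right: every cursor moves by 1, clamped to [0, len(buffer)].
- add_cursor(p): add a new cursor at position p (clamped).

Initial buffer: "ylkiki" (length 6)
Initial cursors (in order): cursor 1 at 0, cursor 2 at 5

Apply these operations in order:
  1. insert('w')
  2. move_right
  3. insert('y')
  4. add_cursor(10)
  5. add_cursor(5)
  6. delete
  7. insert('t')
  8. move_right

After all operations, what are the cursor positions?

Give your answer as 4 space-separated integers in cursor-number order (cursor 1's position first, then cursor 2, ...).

After op 1 (insert('w')): buffer="wylkikwi" (len 8), cursors c1@1 c2@7, authorship 1.....2.
After op 2 (move_right): buffer="wylkikwi" (len 8), cursors c1@2 c2@8, authorship 1.....2.
After op 3 (insert('y')): buffer="wyylkikwiy" (len 10), cursors c1@3 c2@10, authorship 1.1....2.2
After op 4 (add_cursor(10)): buffer="wyylkikwiy" (len 10), cursors c1@3 c2@10 c3@10, authorship 1.1....2.2
After op 5 (add_cursor(5)): buffer="wyylkikwiy" (len 10), cursors c1@3 c4@5 c2@10 c3@10, authorship 1.1....2.2
After op 6 (delete): buffer="wylikw" (len 6), cursors c1@2 c4@3 c2@6 c3@6, authorship 1....2
After op 7 (insert('t')): buffer="wytltikwtt" (len 10), cursors c1@3 c4@5 c2@10 c3@10, authorship 1.1.4..223
After op 8 (move_right): buffer="wytltikwtt" (len 10), cursors c1@4 c4@6 c2@10 c3@10, authorship 1.1.4..223

Answer: 4 10 10 6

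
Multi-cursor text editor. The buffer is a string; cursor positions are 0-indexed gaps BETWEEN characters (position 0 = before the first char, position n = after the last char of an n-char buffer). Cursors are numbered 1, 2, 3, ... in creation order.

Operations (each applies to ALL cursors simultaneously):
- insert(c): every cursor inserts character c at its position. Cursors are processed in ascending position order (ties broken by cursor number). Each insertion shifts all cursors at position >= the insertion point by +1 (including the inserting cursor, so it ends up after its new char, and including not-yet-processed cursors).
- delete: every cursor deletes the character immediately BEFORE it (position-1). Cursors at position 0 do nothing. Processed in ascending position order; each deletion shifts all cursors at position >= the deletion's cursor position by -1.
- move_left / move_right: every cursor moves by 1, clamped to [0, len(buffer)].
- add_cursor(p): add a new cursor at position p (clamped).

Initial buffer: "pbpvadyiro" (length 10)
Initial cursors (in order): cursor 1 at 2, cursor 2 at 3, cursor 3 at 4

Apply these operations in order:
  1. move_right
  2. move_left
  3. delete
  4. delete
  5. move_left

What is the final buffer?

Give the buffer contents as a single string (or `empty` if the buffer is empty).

Answer: adyiro

Derivation:
After op 1 (move_right): buffer="pbpvadyiro" (len 10), cursors c1@3 c2@4 c3@5, authorship ..........
After op 2 (move_left): buffer="pbpvadyiro" (len 10), cursors c1@2 c2@3 c3@4, authorship ..........
After op 3 (delete): buffer="padyiro" (len 7), cursors c1@1 c2@1 c3@1, authorship .......
After op 4 (delete): buffer="adyiro" (len 6), cursors c1@0 c2@0 c3@0, authorship ......
After op 5 (move_left): buffer="adyiro" (len 6), cursors c1@0 c2@0 c3@0, authorship ......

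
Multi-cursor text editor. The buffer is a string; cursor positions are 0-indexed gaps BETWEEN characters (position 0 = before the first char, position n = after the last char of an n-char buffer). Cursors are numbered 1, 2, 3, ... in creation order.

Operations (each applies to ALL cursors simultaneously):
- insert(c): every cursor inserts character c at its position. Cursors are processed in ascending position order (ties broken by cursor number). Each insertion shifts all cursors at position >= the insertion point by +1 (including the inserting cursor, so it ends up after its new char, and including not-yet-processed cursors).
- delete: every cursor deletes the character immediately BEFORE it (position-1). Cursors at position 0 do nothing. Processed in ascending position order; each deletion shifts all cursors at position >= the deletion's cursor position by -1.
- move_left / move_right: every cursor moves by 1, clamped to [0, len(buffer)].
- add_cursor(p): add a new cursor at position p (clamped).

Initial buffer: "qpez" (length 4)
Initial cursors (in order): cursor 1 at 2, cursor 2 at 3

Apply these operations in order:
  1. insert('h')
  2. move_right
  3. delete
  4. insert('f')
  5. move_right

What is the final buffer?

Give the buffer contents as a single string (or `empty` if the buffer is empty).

Answer: qphfhf

Derivation:
After op 1 (insert('h')): buffer="qphehz" (len 6), cursors c1@3 c2@5, authorship ..1.2.
After op 2 (move_right): buffer="qphehz" (len 6), cursors c1@4 c2@6, authorship ..1.2.
After op 3 (delete): buffer="qphh" (len 4), cursors c1@3 c2@4, authorship ..12
After op 4 (insert('f')): buffer="qphfhf" (len 6), cursors c1@4 c2@6, authorship ..1122
After op 5 (move_right): buffer="qphfhf" (len 6), cursors c1@5 c2@6, authorship ..1122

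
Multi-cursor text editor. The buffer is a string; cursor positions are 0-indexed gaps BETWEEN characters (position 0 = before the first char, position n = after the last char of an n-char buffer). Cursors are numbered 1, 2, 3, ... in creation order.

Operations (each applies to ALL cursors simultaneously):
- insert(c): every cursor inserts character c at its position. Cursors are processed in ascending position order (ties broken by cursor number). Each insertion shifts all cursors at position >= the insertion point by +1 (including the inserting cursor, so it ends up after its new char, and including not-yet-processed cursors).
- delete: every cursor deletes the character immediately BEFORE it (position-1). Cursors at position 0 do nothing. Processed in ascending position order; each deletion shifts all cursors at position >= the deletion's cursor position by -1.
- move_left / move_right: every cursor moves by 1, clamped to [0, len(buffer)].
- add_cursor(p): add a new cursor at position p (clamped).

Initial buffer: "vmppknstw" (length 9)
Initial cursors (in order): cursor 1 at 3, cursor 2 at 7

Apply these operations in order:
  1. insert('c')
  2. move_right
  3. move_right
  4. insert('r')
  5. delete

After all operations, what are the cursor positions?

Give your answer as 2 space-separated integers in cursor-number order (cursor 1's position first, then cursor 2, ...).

Answer: 6 11

Derivation:
After op 1 (insert('c')): buffer="vmpcpknsctw" (len 11), cursors c1@4 c2@9, authorship ...1....2..
After op 2 (move_right): buffer="vmpcpknsctw" (len 11), cursors c1@5 c2@10, authorship ...1....2..
After op 3 (move_right): buffer="vmpcpknsctw" (len 11), cursors c1@6 c2@11, authorship ...1....2..
After op 4 (insert('r')): buffer="vmpcpkrnsctwr" (len 13), cursors c1@7 c2@13, authorship ...1..1..2..2
After op 5 (delete): buffer="vmpcpknsctw" (len 11), cursors c1@6 c2@11, authorship ...1....2..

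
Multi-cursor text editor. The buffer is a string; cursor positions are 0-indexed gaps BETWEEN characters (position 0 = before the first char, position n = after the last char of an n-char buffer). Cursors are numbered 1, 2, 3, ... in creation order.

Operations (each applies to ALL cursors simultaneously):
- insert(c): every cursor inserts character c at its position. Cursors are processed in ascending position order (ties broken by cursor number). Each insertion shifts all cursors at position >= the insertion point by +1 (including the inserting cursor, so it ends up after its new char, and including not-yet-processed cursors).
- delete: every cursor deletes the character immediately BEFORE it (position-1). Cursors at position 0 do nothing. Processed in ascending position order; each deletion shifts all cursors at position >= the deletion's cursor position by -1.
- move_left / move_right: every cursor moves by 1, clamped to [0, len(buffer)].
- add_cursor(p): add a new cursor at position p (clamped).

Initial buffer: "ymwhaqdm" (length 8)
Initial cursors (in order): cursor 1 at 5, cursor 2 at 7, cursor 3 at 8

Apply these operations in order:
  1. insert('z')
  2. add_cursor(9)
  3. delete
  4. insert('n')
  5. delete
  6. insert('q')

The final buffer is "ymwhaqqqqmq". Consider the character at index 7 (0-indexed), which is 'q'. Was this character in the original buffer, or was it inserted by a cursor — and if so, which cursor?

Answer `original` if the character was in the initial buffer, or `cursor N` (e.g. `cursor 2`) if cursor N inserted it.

After op 1 (insert('z')): buffer="ymwhazqdzmz" (len 11), cursors c1@6 c2@9 c3@11, authorship .....1..2.3
After op 2 (add_cursor(9)): buffer="ymwhazqdzmz" (len 11), cursors c1@6 c2@9 c4@9 c3@11, authorship .....1..2.3
After op 3 (delete): buffer="ymwhaqm" (len 7), cursors c1@5 c2@6 c4@6 c3@7, authorship .......
After op 4 (insert('n')): buffer="ymwhanqnnmn" (len 11), cursors c1@6 c2@9 c4@9 c3@11, authorship .....1.24.3
After op 5 (delete): buffer="ymwhaqm" (len 7), cursors c1@5 c2@6 c4@6 c3@7, authorship .......
After op 6 (insert('q')): buffer="ymwhaqqqqmq" (len 11), cursors c1@6 c2@9 c4@9 c3@11, authorship .....1.24.3
Authorship (.=original, N=cursor N): . . . . . 1 . 2 4 . 3
Index 7: author = 2

Answer: cursor 2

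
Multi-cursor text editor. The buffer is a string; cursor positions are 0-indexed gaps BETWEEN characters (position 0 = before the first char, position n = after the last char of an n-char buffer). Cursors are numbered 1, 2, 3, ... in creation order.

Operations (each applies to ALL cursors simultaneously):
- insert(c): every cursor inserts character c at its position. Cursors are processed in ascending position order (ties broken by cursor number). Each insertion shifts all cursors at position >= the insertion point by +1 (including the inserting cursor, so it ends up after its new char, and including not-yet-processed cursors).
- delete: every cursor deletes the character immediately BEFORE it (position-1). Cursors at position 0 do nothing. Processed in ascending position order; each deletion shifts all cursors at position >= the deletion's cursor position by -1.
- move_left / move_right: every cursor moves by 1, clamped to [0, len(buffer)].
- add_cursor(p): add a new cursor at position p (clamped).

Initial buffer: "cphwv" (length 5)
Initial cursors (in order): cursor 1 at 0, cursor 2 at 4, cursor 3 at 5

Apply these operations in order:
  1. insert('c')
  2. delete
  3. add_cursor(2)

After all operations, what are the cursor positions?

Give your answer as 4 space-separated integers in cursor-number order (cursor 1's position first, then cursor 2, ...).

Answer: 0 4 5 2

Derivation:
After op 1 (insert('c')): buffer="ccphwcvc" (len 8), cursors c1@1 c2@6 c3@8, authorship 1....2.3
After op 2 (delete): buffer="cphwv" (len 5), cursors c1@0 c2@4 c3@5, authorship .....
After op 3 (add_cursor(2)): buffer="cphwv" (len 5), cursors c1@0 c4@2 c2@4 c3@5, authorship .....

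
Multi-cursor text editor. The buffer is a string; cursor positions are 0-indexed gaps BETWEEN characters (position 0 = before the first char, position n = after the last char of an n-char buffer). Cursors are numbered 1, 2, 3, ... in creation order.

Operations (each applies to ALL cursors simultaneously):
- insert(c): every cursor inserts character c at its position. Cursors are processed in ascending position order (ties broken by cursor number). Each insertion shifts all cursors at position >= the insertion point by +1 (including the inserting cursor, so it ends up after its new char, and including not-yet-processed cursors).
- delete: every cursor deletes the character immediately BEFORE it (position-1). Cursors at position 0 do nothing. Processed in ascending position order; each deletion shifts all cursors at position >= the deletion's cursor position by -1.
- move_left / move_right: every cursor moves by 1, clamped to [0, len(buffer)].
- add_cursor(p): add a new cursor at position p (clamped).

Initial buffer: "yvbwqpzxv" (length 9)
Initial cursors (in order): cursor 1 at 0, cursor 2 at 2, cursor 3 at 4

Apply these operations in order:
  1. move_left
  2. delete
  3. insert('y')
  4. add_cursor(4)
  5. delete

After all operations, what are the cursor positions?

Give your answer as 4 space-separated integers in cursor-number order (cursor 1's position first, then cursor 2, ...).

Answer: 0 0 0 0

Derivation:
After op 1 (move_left): buffer="yvbwqpzxv" (len 9), cursors c1@0 c2@1 c3@3, authorship .........
After op 2 (delete): buffer="vwqpzxv" (len 7), cursors c1@0 c2@0 c3@1, authorship .......
After op 3 (insert('y')): buffer="yyvywqpzxv" (len 10), cursors c1@2 c2@2 c3@4, authorship 12.3......
After op 4 (add_cursor(4)): buffer="yyvywqpzxv" (len 10), cursors c1@2 c2@2 c3@4 c4@4, authorship 12.3......
After op 5 (delete): buffer="wqpzxv" (len 6), cursors c1@0 c2@0 c3@0 c4@0, authorship ......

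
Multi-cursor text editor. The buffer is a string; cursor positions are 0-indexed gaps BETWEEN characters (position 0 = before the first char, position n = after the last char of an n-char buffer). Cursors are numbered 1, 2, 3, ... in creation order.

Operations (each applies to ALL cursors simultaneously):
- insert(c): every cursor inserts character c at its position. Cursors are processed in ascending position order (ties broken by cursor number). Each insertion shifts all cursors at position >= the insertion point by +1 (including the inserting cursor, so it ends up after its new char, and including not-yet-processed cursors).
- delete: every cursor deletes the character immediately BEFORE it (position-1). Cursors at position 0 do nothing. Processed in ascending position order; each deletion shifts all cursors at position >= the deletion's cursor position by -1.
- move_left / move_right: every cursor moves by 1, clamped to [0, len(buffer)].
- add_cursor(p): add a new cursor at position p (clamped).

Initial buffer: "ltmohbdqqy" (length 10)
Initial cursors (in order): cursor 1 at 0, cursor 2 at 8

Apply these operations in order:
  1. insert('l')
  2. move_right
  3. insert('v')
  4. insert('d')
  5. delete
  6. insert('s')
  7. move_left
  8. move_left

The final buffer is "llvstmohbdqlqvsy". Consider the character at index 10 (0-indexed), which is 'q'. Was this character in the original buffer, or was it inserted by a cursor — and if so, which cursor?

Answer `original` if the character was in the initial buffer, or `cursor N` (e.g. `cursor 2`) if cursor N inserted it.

Answer: original

Derivation:
After op 1 (insert('l')): buffer="lltmohbdqlqy" (len 12), cursors c1@1 c2@10, authorship 1........2..
After op 2 (move_right): buffer="lltmohbdqlqy" (len 12), cursors c1@2 c2@11, authorship 1........2..
After op 3 (insert('v')): buffer="llvtmohbdqlqvy" (len 14), cursors c1@3 c2@13, authorship 1.1.......2.2.
After op 4 (insert('d')): buffer="llvdtmohbdqlqvdy" (len 16), cursors c1@4 c2@15, authorship 1.11.......2.22.
After op 5 (delete): buffer="llvtmohbdqlqvy" (len 14), cursors c1@3 c2@13, authorship 1.1.......2.2.
After op 6 (insert('s')): buffer="llvstmohbdqlqvsy" (len 16), cursors c1@4 c2@15, authorship 1.11.......2.22.
After op 7 (move_left): buffer="llvstmohbdqlqvsy" (len 16), cursors c1@3 c2@14, authorship 1.11.......2.22.
After op 8 (move_left): buffer="llvstmohbdqlqvsy" (len 16), cursors c1@2 c2@13, authorship 1.11.......2.22.
Authorship (.=original, N=cursor N): 1 . 1 1 . . . . . . . 2 . 2 2 .
Index 10: author = original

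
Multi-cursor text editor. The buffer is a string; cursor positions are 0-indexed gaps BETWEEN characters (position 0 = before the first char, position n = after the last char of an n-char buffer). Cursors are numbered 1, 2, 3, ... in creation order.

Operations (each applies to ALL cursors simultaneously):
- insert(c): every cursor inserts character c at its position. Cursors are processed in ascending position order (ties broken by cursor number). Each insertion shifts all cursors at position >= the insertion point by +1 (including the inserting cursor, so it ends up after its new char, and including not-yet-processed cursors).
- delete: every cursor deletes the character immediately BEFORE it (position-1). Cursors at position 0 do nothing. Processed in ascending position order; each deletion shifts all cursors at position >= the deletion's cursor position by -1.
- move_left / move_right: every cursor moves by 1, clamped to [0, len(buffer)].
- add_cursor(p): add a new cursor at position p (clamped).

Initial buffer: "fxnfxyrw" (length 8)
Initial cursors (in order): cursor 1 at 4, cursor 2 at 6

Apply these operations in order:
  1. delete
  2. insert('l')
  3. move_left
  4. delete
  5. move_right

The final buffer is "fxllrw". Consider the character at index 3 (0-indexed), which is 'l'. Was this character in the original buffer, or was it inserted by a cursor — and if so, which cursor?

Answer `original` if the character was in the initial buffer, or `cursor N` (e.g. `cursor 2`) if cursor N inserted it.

Answer: cursor 2

Derivation:
After op 1 (delete): buffer="fxnxrw" (len 6), cursors c1@3 c2@4, authorship ......
After op 2 (insert('l')): buffer="fxnlxlrw" (len 8), cursors c1@4 c2@6, authorship ...1.2..
After op 3 (move_left): buffer="fxnlxlrw" (len 8), cursors c1@3 c2@5, authorship ...1.2..
After op 4 (delete): buffer="fxllrw" (len 6), cursors c1@2 c2@3, authorship ..12..
After op 5 (move_right): buffer="fxllrw" (len 6), cursors c1@3 c2@4, authorship ..12..
Authorship (.=original, N=cursor N): . . 1 2 . .
Index 3: author = 2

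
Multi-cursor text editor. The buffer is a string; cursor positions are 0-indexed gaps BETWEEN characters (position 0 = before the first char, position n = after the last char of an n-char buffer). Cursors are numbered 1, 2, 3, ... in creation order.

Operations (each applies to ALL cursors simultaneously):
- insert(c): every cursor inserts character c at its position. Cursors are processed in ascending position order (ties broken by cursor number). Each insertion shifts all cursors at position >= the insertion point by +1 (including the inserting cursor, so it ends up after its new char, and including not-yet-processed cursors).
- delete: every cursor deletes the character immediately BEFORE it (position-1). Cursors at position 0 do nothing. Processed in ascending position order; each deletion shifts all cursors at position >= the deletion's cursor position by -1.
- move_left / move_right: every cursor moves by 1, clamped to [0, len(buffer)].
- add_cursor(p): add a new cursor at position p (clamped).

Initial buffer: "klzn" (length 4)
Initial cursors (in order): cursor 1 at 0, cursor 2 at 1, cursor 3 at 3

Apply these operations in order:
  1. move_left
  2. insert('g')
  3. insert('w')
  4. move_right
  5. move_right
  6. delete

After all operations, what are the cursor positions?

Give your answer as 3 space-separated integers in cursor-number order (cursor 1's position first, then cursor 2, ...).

Answer: 4 4 7

Derivation:
After op 1 (move_left): buffer="klzn" (len 4), cursors c1@0 c2@0 c3@2, authorship ....
After op 2 (insert('g')): buffer="ggklgzn" (len 7), cursors c1@2 c2@2 c3@5, authorship 12..3..
After op 3 (insert('w')): buffer="ggwwklgwzn" (len 10), cursors c1@4 c2@4 c3@8, authorship 1212..33..
After op 4 (move_right): buffer="ggwwklgwzn" (len 10), cursors c1@5 c2@5 c3@9, authorship 1212..33..
After op 5 (move_right): buffer="ggwwklgwzn" (len 10), cursors c1@6 c2@6 c3@10, authorship 1212..33..
After op 6 (delete): buffer="ggwwgwz" (len 7), cursors c1@4 c2@4 c3@7, authorship 121233.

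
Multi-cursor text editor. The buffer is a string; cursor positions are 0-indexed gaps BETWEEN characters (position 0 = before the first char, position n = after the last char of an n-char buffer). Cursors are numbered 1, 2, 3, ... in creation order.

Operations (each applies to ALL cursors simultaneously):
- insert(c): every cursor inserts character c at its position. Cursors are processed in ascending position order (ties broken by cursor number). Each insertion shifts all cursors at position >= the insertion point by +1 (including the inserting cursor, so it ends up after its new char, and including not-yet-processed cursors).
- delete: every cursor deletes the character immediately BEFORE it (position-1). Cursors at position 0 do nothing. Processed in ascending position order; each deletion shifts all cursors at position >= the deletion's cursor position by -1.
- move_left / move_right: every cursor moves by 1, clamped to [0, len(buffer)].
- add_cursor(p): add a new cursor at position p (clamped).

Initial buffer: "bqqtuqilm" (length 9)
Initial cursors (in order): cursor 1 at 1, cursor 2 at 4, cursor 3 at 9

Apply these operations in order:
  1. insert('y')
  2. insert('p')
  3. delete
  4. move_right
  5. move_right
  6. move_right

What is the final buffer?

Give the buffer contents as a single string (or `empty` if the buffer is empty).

Answer: byqqtyuqilmy

Derivation:
After op 1 (insert('y')): buffer="byqqtyuqilmy" (len 12), cursors c1@2 c2@6 c3@12, authorship .1...2.....3
After op 2 (insert('p')): buffer="bypqqtypuqilmyp" (len 15), cursors c1@3 c2@8 c3@15, authorship .11...22.....33
After op 3 (delete): buffer="byqqtyuqilmy" (len 12), cursors c1@2 c2@6 c3@12, authorship .1...2.....3
After op 4 (move_right): buffer="byqqtyuqilmy" (len 12), cursors c1@3 c2@7 c3@12, authorship .1...2.....3
After op 5 (move_right): buffer="byqqtyuqilmy" (len 12), cursors c1@4 c2@8 c3@12, authorship .1...2.....3
After op 6 (move_right): buffer="byqqtyuqilmy" (len 12), cursors c1@5 c2@9 c3@12, authorship .1...2.....3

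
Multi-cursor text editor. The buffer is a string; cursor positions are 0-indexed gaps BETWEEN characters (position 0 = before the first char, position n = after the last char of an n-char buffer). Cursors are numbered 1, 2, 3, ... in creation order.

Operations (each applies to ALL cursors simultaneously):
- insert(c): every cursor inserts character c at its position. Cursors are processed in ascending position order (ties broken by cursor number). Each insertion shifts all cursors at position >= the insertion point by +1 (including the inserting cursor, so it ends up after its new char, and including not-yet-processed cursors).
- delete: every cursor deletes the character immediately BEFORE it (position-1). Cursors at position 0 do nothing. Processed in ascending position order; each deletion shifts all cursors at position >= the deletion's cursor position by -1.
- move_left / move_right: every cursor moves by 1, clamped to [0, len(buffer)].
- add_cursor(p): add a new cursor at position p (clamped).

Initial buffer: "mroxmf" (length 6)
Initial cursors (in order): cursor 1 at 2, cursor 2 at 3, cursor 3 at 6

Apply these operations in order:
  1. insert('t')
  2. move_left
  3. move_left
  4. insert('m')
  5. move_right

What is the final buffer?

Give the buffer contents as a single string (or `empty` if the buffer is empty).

Answer: mmrtmotxmmft

Derivation:
After op 1 (insert('t')): buffer="mrtotxmft" (len 9), cursors c1@3 c2@5 c3@9, authorship ..1.2...3
After op 2 (move_left): buffer="mrtotxmft" (len 9), cursors c1@2 c2@4 c3@8, authorship ..1.2...3
After op 3 (move_left): buffer="mrtotxmft" (len 9), cursors c1@1 c2@3 c3@7, authorship ..1.2...3
After op 4 (insert('m')): buffer="mmrtmotxmmft" (len 12), cursors c1@2 c2@5 c3@10, authorship .1.12.2..3.3
After op 5 (move_right): buffer="mmrtmotxmmft" (len 12), cursors c1@3 c2@6 c3@11, authorship .1.12.2..3.3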